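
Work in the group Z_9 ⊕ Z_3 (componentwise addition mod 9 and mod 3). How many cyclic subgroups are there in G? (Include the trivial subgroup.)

Group the elements of G by the cyclic subgroup they generate; each cyclic subgroup of order d accounts for φ(d) elements.
Cyclic subgroups by order — order 1: 1; order 3: 4; order 9: 3.
Total: 8.

8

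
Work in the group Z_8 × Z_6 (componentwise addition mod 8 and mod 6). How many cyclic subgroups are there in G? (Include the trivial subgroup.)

Group the elements of G by the cyclic subgroup they generate; each cyclic subgroup of order d accounts for φ(d) elements.
Cyclic subgroups by order — order 1: 1; order 2: 3; order 3: 1; order 4: 2; order 6: 3; order 8: 2; order 12: 2; order 24: 2.
Total: 16.

16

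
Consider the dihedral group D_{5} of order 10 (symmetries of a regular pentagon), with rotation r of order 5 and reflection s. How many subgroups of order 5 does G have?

|G| = 10 and 5 | 10, so subgroups of order 5 are possible by Lagrange.
The subgroups of order 5 are: {e, r, r^2, r^3, r^4}.
So G has 1 subgroup of order 5.

1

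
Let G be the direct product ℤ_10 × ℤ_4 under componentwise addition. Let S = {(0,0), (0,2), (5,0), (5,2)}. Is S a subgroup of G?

Yes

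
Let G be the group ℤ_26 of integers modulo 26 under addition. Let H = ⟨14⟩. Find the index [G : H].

2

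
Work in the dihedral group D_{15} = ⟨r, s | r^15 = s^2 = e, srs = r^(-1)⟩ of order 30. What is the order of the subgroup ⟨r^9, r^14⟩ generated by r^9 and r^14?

15

|⟨r^9⟩| = 5 and |⟨r^14⟩| = 15, so |H| is a multiple of lcm(5, 15) = 15 and divides |G| = 30.
Closing under the operation: H = {e, r, r^2, r^3, r^4, r^5, r^6, r^7, r^8, r^9, r^10, r^11, r^12, r^13, r^14}, so |H| = 15.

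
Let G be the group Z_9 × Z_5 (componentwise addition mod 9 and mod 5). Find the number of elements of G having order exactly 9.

6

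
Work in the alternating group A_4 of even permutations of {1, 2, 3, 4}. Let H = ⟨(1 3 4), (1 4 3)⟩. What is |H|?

|⟨(1 3 4)⟩| = 3 and |⟨(1 4 3)⟩| = 3, so |H| is a multiple of lcm(3, 3) = 3 and divides |G| = 12.
Closing under the operation: H = {e, (1 3 4), (1 4 3)}, so |H| = 3.

3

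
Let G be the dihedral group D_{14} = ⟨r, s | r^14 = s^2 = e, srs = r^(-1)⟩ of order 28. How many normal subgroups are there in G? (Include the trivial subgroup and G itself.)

7

G has 28 subgroups. Checking conjugation-invariance by order — order 1: 1/1 normal; order 2: 1/15 normal; order 4: 0/7 normal; order 7: 1/1 normal; order 14: 3/3 normal; order 28: 1/1 normal.
Total normal subgroups: 7.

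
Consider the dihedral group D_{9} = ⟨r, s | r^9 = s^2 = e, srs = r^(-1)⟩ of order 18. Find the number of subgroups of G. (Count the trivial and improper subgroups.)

|G| = 18, so by Lagrange every subgroup order divides 18. Divisors: 1, 2, 3, 6, 9, 18.
Subgroups by order — order 1: 1; order 2: 9; order 3: 1; order 6: 3; order 9: 1; order 18: 1.
Total: 1 + 9 + 1 + 3 + 1 + 1 = 16.

16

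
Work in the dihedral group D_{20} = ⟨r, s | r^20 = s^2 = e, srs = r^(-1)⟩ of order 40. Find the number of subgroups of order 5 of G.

|G| = 40 and 5 | 40, so subgroups of order 5 are possible by Lagrange.
The subgroups of order 5 are: {e, r^4, r^8, r^12, r^16}.
So G has 1 subgroup of order 5.

1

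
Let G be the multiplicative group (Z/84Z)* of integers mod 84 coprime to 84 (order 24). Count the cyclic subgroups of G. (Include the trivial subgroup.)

Group the elements of G by the cyclic subgroup they generate; each cyclic subgroup of order d accounts for φ(d) elements.
Cyclic subgroups by order — order 1: 1; order 2: 7; order 3: 1; order 6: 7.
Total: 16.

16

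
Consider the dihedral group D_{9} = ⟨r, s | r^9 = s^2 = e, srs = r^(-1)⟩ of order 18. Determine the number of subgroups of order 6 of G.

3

|G| = 18 and 6 | 18, so subgroups of order 6 are possible by Lagrange.
The subgroups of order 6 are: {e, r^3, r^6, r^2s, r^5s, r^8s}; {e, r^3, r^6, s, r^3s, r^6s}; {e, r^3, r^6, rs, r^4s, r^7s}.
So G has 3 subgroups of order 6.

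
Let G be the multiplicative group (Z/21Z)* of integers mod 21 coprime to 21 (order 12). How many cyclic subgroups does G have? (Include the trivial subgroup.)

Each element a generates a cyclic subgroup ⟨a⟩; distinct elements may generate the same one (a cyclic group of order d has φ(d) generators).
Cyclic subgroups by order — order 1: 1; order 2: 3; order 3: 1; order 6: 3.
Total: 8.

8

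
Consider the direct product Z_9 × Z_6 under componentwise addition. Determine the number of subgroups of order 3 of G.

|G| = 54 and 3 | 54, so subgroups of order 3 are possible by Lagrange.
The subgroups of order 3 are: {(0,0), (0,2), (0,4)}; {(0,0), (3,0), (6,0)}; {(0,0), (3,2), (6,4)}; {(0,0), (3,4), (6,2)}.
So G has 4 subgroups of order 3.

4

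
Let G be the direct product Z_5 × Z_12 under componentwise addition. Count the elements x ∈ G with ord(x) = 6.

2

An element (a,b) has order lcm(ord(a), ord(b)); count pairs with lcm equal to 6.
Enumerating gives 2 such elements.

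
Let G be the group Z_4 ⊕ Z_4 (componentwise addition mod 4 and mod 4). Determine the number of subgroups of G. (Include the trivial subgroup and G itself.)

|G| = 16, so by Lagrange every subgroup order divides 16. Divisors: 1, 2, 4, 8, 16.
Subgroups by order — order 1: 1; order 2: 3; order 4: 7; order 8: 3; order 16: 1.
Total: 1 + 3 + 7 + 3 + 1 = 15.

15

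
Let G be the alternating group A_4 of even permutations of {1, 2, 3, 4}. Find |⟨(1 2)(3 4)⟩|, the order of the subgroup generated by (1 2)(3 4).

2

Computing powers of (1 2)(3 4): the smallest k with ((1 2)(3 4))^k = e is k = 2.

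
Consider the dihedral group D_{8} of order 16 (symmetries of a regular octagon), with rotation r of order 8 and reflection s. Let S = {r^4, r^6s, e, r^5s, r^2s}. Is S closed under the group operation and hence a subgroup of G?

No

|S| = 5 does not divide |G| = 16, so by Lagrange S is not a subgroup.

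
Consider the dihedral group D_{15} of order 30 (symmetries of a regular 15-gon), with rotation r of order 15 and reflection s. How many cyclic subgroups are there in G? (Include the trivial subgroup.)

Group the elements of G by the cyclic subgroup they generate; each cyclic subgroup of order d accounts for φ(d) elements.
Cyclic subgroups by order — order 1: 1; order 2: 15; order 3: 1; order 5: 1; order 15: 1.
Total: 19.

19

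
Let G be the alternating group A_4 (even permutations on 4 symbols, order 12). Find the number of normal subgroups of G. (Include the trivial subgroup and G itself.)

3

G has 10 subgroups. Checking conjugation-invariance by order — order 1: 1/1 normal; order 2: 0/3 normal; order 3: 0/4 normal; order 4: 1/1 normal; order 12: 1/1 normal.
Total normal subgroups: 3.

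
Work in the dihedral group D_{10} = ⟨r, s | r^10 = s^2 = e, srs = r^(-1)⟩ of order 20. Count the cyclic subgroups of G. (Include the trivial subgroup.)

14

Group the elements of G by the cyclic subgroup they generate; each cyclic subgroup of order d accounts for φ(d) elements.
Cyclic subgroups by order — order 1: 1; order 2: 11; order 5: 1; order 10: 1.
Total: 14.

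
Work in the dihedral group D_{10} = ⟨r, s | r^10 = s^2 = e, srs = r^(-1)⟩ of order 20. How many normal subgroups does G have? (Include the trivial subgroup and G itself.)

7

G has 22 subgroups. Checking conjugation-invariance by order — order 1: 1/1 normal; order 2: 1/11 normal; order 4: 0/5 normal; order 5: 1/1 normal; order 10: 3/3 normal; order 20: 1/1 normal.
Total normal subgroups: 7.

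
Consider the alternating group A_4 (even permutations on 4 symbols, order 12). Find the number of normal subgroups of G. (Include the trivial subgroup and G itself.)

G has 10 subgroups. Checking conjugation-invariance by order — order 1: 1/1 normal; order 2: 0/3 normal; order 3: 0/4 normal; order 4: 1/1 normal; order 12: 1/1 normal.
Total normal subgroups: 3.

3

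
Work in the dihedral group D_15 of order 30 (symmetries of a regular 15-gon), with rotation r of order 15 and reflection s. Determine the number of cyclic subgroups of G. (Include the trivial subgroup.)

A cyclic subgroup of order d is generated by each of its φ(d) elements of order d, so the cyclic subgroups of order d number (#elements of order d)/φ(d).
Cyclic subgroups by order — order 1: 1; order 2: 15; order 3: 1; order 5: 1; order 15: 1.
Total: 19.

19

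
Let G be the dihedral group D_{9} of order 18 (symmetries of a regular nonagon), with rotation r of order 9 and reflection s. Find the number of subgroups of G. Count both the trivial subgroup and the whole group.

16

|G| = 18, so by Lagrange every subgroup order divides 18. Divisors: 1, 2, 3, 6, 9, 18.
Subgroups by order — order 1: 1; order 2: 9; order 3: 1; order 6: 3; order 9: 1; order 18: 1.
Total: 1 + 9 + 1 + 3 + 1 + 1 = 16.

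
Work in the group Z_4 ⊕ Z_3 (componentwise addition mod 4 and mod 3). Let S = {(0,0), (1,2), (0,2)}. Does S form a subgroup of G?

No

(0,2) ∈ S but its inverse (0,1) ∉ S, so S is not a subgroup.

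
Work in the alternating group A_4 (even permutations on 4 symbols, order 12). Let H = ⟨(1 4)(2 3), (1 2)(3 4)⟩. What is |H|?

4

|⟨(1 4)(2 3)⟩| = 2 and |⟨(1 2)(3 4)⟩| = 2, so |H| is a multiple of lcm(2, 2) = 2 and divides |G| = 12.
Closing under the operation: H = {e, (1 2)(3 4), (1 3)(2 4), (1 4)(2 3)}, so |H| = 4.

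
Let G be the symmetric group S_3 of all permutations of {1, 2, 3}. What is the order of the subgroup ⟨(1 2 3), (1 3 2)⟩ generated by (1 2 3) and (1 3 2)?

|⟨(1 2 3)⟩| = 3 and |⟨(1 3 2)⟩| = 3, so |H| is a multiple of lcm(3, 3) = 3 and divides |G| = 6.
Closing under the operation: H = {e, (1 2 3), (1 3 2)}, so |H| = 3.

3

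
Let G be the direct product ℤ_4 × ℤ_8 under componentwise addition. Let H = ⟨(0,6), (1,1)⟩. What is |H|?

16

|⟨(0,6)⟩| = 4 and |⟨(1,1)⟩| = 8, so |H| is a multiple of lcm(4, 8) = 8 and divides |G| = 32.
Closing under the operation: H = {(0,0), (0,2), (0,4), (0,6), (1,1), (1,3), (1,5), (1,7), (2,0), (2,2), (2,4), (2,6), (3,1), (3,3), (3,5), (3,7)}, so |H| = 16.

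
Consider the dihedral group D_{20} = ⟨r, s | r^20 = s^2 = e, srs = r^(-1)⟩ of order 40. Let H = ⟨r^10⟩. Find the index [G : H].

|⟨r^10⟩| = 2 and |G| = 40.
By Lagrange, [G : H] = |G|/|H| = 40/2 = 20.

20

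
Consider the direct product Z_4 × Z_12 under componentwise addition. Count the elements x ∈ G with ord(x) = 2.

An element (a,b) has order lcm(ord(a), ord(b)); count pairs with lcm equal to 2.
Enumerating gives 3 such elements.

3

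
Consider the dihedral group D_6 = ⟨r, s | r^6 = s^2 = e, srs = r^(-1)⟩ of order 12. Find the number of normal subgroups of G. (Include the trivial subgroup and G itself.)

7

G has 16 subgroups. Checking conjugation-invariance by order — order 1: 1/1 normal; order 2: 1/7 normal; order 3: 1/1 normal; order 4: 0/3 normal; order 6: 3/3 normal; order 12: 1/1 normal.
Total normal subgroups: 7.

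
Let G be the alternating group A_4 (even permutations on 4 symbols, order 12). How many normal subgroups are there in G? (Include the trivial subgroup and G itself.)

G has 10 subgroups. Checking conjugation-invariance by order — order 1: 1/1 normal; order 2: 0/3 normal; order 3: 0/4 normal; order 4: 1/1 normal; order 12: 1/1 normal.
Total normal subgroups: 3.

3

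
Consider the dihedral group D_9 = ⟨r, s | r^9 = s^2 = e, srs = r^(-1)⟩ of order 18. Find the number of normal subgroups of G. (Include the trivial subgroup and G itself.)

4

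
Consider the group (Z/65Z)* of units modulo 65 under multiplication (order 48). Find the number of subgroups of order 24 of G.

3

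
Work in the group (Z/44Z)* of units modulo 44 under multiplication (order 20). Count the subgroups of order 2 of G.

3

|G| = 20 and 2 | 20, so subgroups of order 2 are possible by Lagrange.
The subgroups of order 2 are: {1, 21}; {1, 23}; {1, 43}.
So G has 3 subgroups of order 2.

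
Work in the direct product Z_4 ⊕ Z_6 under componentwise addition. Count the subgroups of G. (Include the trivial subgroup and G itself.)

16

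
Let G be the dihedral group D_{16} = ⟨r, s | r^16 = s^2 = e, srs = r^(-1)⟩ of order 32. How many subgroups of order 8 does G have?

5

|G| = 32 and 8 | 32, so subgroups of order 8 are possible by Lagrange.
The subgroups of order 8 are: {e, r^2, r^4, r^6, r^8, r^10, r^12, r^14}; {e, r^4, r^8, r^12, r^2s, r^6s, r^10s, r^14s}; {e, r^4, r^8, r^12, r^3s, r^7s, r^11s, r^15s}; {e, r^4, r^8, r^12, s, r^4s, r^8s, r^12s}; … (5 in all).
So G has 5 subgroups of order 8.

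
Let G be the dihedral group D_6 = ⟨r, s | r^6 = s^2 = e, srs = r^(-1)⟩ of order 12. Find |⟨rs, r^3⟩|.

4

|⟨rs⟩| = 2 and |⟨r^3⟩| = 2, so |H| is a multiple of lcm(2, 2) = 2 and divides |G| = 12.
Closing under the operation: H = {e, r^3, rs, r^4s}, so |H| = 4.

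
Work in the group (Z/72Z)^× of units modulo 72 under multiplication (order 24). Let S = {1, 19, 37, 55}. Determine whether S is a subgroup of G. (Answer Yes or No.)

Yes

|S| = 4 divides |G| = 24, consistent with Lagrange.
S contains the identity, every element's inverse is in S, and S is closed under ·: it is a subgroup.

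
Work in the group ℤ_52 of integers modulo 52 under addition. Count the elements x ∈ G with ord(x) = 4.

2

In a cyclic group of order 52, the number of elements of order d (for d | 52) is φ(d).
φ(4) = 2.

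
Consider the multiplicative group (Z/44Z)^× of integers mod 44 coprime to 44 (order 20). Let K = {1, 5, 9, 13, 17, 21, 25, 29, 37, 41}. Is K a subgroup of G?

Yes

|K| = 10 divides |G| = 20, consistent with Lagrange.
K contains the identity, every element's inverse is in K, and K is closed under ·: it is a subgroup.
In fact K = ⟨41⟩.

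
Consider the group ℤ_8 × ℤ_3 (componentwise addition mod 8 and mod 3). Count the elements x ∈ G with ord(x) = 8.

4

An element (a,b) has order lcm(ord(a), ord(b)); count pairs with lcm equal to 8.
Enumerating gives 4 such elements.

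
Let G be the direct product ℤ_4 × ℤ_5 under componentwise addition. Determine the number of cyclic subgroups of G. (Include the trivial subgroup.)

A cyclic subgroup of order d is generated by each of its φ(d) elements of order d, so the cyclic subgroups of order d number (#elements of order d)/φ(d).
Cyclic subgroups by order — order 1: 1; order 2: 1; order 4: 1; order 5: 1; order 10: 1; order 20: 1.
Total: 6.

6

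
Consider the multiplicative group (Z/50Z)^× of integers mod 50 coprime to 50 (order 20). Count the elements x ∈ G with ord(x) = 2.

1

The elements of order 2 are: 49.
That's 1.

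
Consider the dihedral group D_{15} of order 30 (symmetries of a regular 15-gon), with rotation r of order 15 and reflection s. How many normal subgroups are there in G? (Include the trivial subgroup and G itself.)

G has 28 subgroups. Checking conjugation-invariance by order — order 1: 1/1 normal; order 2: 0/15 normal; order 3: 1/1 normal; order 5: 1/1 normal; order 6: 0/5 normal; order 10: 0/3 normal; order 15: 1/1 normal; order 30: 1/1 normal.
Total normal subgroups: 5.

5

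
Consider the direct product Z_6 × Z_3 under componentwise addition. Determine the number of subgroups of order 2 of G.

|G| = 18 and 2 | 18, so subgroups of order 2 are possible by Lagrange.
The subgroups of order 2 are: {(0,0), (3,0)}.
So G has 1 subgroup of order 2.

1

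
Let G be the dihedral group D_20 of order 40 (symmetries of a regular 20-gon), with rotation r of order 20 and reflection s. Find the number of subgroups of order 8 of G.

5

|G| = 40 and 8 | 40, so subgroups of order 8 are possible by Lagrange.
The subgroups of order 8 are: {e, r^5, r^10, r^15, s, r^5s, r^10s, r^15s}; {e, r^5, r^10, r^15, rs, r^6s, r^11s, r^16s}; {e, r^5, r^10, r^15, r^2s, r^7s, r^12s, r^17s}; {e, r^5, r^10, r^15, r^3s, r^8s, r^13s, r^18s}; … (5 in all).
So G has 5 subgroups of order 8.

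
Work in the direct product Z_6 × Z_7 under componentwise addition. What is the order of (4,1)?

The order of (4,1) in Z_6 × Z_7 is lcm(ord(4) in Z_6, ord(1) in Z_7).
ord(4) = 3 and ord(1) = 7, so |⟨(4,1)⟩| = lcm(3, 7) = 21.

21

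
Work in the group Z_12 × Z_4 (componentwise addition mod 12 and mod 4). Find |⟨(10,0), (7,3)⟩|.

24

|⟨(10,0)⟩| = 6 and |⟨(7,3)⟩| = 12, so |H| is a multiple of lcm(6, 12) = 12 and divides |G| = 48.
Closing under the operation: H = {(0,0), (0,2), (1,1), (1,3), (2,0), (2,2), (3,1), (3,3), (4,0), (4,2), (5,1), (5,3), (6,0), (6,2), (7,1), (7,3), (8,0), (8,2), (9,1), (9,3), (10,0), (10,2), (11,1), (11,3)}, so |H| = 24.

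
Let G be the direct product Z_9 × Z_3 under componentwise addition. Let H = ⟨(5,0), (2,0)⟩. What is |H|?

|⟨(5,0)⟩| = 9 and |⟨(2,0)⟩| = 9, so |H| is a multiple of lcm(9, 9) = 9 and divides |G| = 27.
Closing under the operation: H = {(0,0), (1,0), (2,0), (3,0), (4,0), (5,0), (6,0), (7,0), (8,0)}, so |H| = 9.

9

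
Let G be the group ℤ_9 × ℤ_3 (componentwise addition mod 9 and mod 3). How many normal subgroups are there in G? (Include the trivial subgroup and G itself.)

G is abelian, so every subgroup is normal.
G has 10 subgroups in total, hence 10 normal subgroups.

10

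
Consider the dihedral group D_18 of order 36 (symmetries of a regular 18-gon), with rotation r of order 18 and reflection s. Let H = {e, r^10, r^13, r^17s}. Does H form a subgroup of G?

r^10 ∈ H but its inverse r^8 ∉ H, so H is not a subgroup.

No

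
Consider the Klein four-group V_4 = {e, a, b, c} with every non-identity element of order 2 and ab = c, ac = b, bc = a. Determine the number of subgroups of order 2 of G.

3

|G| = 4 and 2 | 4, so subgroups of order 2 are possible by Lagrange.
The subgroups of order 2 are: {e, a}; {e, b}; {e, c}.
So G has 3 subgroups of order 2.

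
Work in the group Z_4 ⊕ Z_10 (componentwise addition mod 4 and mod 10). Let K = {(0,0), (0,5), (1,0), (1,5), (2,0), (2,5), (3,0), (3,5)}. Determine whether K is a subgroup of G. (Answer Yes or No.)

Yes

|K| = 8 divides |G| = 40, consistent with Lagrange.
K contains the identity, every element's inverse is in K, and K is closed under +: it is a subgroup.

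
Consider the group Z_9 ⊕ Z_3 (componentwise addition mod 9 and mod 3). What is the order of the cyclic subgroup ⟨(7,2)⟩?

9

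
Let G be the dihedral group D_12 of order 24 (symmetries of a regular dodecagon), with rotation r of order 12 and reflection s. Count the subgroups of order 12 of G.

3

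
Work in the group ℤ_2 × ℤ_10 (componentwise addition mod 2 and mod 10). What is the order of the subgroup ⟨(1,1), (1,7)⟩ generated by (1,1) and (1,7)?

10

|⟨(1,1)⟩| = 10 and |⟨(1,7)⟩| = 10, so |H| is a multiple of lcm(10, 10) = 10 and divides |G| = 20.
Closing under the operation: H = {(0,0), (0,2), (0,4), (0,6), (0,8), (1,1), (1,3), (1,5), (1,7), (1,9)}, so |H| = 10.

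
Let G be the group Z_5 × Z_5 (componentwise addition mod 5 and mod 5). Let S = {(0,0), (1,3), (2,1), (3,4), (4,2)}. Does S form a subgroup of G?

Yes

|S| = 5 divides |G| = 25, consistent with Lagrange.
S contains the identity, every element's inverse is in S, and S is closed under +: it is a subgroup.
In fact S = ⟨(2,1)⟩.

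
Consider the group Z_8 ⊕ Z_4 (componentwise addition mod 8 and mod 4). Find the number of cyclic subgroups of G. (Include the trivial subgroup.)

A cyclic subgroup of order d is generated by each of its φ(d) elements of order d, so the cyclic subgroups of order d number (#elements of order d)/φ(d).
Cyclic subgroups by order — order 1: 1; order 2: 3; order 4: 6; order 8: 4.
Total: 14.

14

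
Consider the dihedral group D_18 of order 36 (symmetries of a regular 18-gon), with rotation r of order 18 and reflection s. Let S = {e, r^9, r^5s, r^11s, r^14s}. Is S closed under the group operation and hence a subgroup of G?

|S| = 5 does not divide |G| = 36, so by Lagrange S is not a subgroup.

No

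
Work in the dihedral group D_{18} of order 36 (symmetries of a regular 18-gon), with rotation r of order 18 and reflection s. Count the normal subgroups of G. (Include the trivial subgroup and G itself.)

G has 45 subgroups. Checking conjugation-invariance by order — order 1: 1/1 normal; order 2: 1/19 normal; order 3: 1/1 normal; order 4: 0/9 normal; order 6: 1/7 normal; order 9: 1/1 normal; order 12: 0/3 normal; order 18: 3/3 normal; order 36: 1/1 normal.
Total normal subgroups: 9.

9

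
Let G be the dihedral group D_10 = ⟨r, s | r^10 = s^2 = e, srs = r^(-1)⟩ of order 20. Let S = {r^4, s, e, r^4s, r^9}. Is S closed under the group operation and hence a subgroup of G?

No

r^9 ∈ S but its inverse r ∉ S, so S is not a subgroup.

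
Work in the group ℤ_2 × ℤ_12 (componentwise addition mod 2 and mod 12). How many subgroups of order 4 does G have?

|G| = 24 and 4 | 24, so subgroups of order 4 are possible by Lagrange.
The subgroups of order 4 are: {(0,0), (0,3), (0,6), (0,9)}; {(0,0), (0,6), (1,0), (1,6)}; {(0,0), (0,6), (1,3), (1,9)}.
So G has 3 subgroups of order 4.

3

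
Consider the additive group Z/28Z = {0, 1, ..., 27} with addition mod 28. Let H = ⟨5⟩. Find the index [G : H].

|⟨5⟩| = 28 and |G| = 28.
By Lagrange, [G : H] = |G|/|H| = 28/28 = 1.

1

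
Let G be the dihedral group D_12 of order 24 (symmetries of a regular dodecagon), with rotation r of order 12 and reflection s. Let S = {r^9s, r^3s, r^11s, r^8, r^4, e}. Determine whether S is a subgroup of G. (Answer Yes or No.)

No

Closure fails: r^11s · r^4 = r^7s ∉ S. So S is not a subgroup.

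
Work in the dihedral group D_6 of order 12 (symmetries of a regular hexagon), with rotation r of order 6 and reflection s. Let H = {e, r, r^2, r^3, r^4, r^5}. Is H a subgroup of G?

Yes

|H| = 6 divides |G| = 12, consistent with Lagrange.
H contains the identity, every element's inverse is in H, and H is closed under ·: it is a subgroup.
In fact H = ⟨r^5⟩.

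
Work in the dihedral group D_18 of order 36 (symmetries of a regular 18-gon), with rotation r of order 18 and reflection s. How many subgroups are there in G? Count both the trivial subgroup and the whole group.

|G| = 36, so by Lagrange every subgroup order divides 36. Divisors: 1, 2, 3, 4, 6, 9, 12, 18, 36.
Subgroups by order — order 1: 1; order 2: 19; order 3: 1; order 4: 9; order 6: 7; order 9: 1; order 12: 3; order 18: 3; order 36: 1.
Total: 1 + 19 + 1 + 9 + 7 + 1 + 3 + 3 + 1 = 45.

45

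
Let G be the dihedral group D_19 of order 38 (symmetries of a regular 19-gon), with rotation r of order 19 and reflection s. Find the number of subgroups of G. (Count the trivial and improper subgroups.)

|G| = 38, so by Lagrange every subgroup order divides 38. Divisors: 1, 2, 19, 38.
Subgroups by order — order 1: 1; order 2: 19; order 19: 1; order 38: 1.
Total: 1 + 19 + 1 + 1 = 22.

22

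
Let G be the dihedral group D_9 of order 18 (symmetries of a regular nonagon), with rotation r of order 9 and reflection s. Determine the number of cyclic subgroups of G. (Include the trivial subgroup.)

Group the elements of G by the cyclic subgroup they generate; each cyclic subgroup of order d accounts for φ(d) elements.
Cyclic subgroups by order — order 1: 1; order 2: 9; order 3: 1; order 9: 1.
Total: 12.

12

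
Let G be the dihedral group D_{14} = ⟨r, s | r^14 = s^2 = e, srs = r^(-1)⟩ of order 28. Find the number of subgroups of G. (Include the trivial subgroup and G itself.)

28

|G| = 28, so by Lagrange every subgroup order divides 28. Divisors: 1, 2, 4, 7, 14, 28.
Subgroups by order — order 1: 1; order 2: 15; order 4: 7; order 7: 1; order 14: 3; order 28: 1.
Total: 1 + 15 + 7 + 1 + 3 + 1 = 28.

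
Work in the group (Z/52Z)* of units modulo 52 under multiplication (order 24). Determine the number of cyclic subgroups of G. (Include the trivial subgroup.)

12

Each element a generates a cyclic subgroup ⟨a⟩; distinct elements may generate the same one (a cyclic group of order d has φ(d) generators).
Cyclic subgroups by order — order 1: 1; order 2: 3; order 3: 1; order 4: 2; order 6: 3; order 12: 2.
Total: 12.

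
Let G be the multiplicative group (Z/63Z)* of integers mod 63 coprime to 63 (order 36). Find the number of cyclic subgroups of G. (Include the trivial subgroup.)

20

Group the elements of G by the cyclic subgroup they generate; each cyclic subgroup of order d accounts for φ(d) elements.
Cyclic subgroups by order — order 1: 1; order 2: 3; order 3: 4; order 6: 12.
Total: 20.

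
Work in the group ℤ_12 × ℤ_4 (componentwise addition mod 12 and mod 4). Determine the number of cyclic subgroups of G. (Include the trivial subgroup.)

Group the elements of G by the cyclic subgroup they generate; each cyclic subgroup of order d accounts for φ(d) elements.
Cyclic subgroups by order — order 1: 1; order 2: 3; order 3: 1; order 4: 6; order 6: 3; order 12: 6.
Total: 20.

20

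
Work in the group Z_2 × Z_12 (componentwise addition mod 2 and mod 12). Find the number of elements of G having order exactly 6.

An element (a,b) has order lcm(ord(a), ord(b)); count pairs with lcm equal to 6.
Enumerating gives 6 such elements.

6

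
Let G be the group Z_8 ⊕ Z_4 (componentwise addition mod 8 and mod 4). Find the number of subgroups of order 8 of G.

|G| = 32 and 8 | 32, so subgroups of order 8 are possible by Lagrange.
The subgroups of order 8 are: {(0,0), (0,1), (0,2), (0,3), (4,0), (4,1), (4,2), (4,3)}; {(0,0), (0,2), (2,0), (2,2), (4,0), (4,2), (6,0), (6,2)}; {(0,0), (0,2), (2,1), (2,3), (4,0), (4,2), (6,1), (6,3)}; {(0,0), (1,0), (2,0), (3,0), (4,0), (5,0), (6,0), (7,0)}; … (7 in all).
So G has 7 subgroups of order 8.

7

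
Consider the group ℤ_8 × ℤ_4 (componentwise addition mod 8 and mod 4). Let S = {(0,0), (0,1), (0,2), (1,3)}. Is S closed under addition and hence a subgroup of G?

No

(0,1) ∈ S but its inverse (0,3) ∉ S, so S is not a subgroup.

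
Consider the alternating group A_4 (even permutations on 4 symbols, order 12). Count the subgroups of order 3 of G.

|G| = 12 and 3 | 12, so subgroups of order 3 are possible by Lagrange.
The subgroups of order 3 are: {e, (1 2 3), (1 3 2)}; {e, (1 2 4), (1 4 2)}; {e, (1 3 4), (1 4 3)}; {e, (2 3 4), (2 4 3)}.
So G has 4 subgroups of order 3.

4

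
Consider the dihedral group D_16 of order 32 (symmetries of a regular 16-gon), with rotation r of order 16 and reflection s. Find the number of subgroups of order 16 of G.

3

|G| = 32 and 16 | 32, so subgroups of order 16 are possible by Lagrange.
The subgroups of order 16 are: {e, r, r^2, r^3, r^4, r^5, r^6, r^7, r^8, r^9, r^10, r^11, r^12, r^13, r^14, r^15}; {e, r^2, r^4, r^6, r^8, r^10, r^12, r^14, s, r^2s, r^4s, r^6s, r^8s, r^10s, r^12s, r^14s}; {e, r^2, r^4, r^6, r^8, r^10, r^12, r^14, rs, r^3s, r^5s, r^7s, r^9s, r^11s, r^13s, r^15s}.
So G has 3 subgroups of order 16.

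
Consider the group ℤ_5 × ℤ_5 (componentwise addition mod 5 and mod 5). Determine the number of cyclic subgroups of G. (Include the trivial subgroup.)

7

Each element a generates a cyclic subgroup ⟨a⟩; distinct elements may generate the same one (a cyclic group of order d has φ(d) generators).
Cyclic subgroups by order — order 1: 1; order 5: 6.
Total: 7.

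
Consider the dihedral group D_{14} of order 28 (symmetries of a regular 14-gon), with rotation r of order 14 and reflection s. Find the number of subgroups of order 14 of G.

|G| = 28 and 14 | 28, so subgroups of order 14 are possible by Lagrange.
The subgroups of order 14 are: {e, r, r^2, r^3, r^4, r^5, r^6, r^7, r^8, r^9, r^10, r^11, r^12, r^13}; {e, r^2, r^4, r^6, r^8, r^10, r^12, s, r^2s, r^4s, r^6s, r^8s, r^10s, r^12s}; {e, r^2, r^4, r^6, r^8, r^10, r^12, rs, r^3s, r^5s, r^7s, r^9s, r^11s, r^13s}.
So G has 3 subgroups of order 14.

3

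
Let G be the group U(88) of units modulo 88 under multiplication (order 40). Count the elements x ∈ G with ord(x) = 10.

28

Enumerating element orders in G gives 28 elements of order 10.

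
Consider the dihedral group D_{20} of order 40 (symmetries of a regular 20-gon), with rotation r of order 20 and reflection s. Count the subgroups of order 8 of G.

5

|G| = 40 and 8 | 40, so subgroups of order 8 are possible by Lagrange.
The subgroups of order 8 are: {e, r^5, r^10, r^15, s, r^5s, r^10s, r^15s}; {e, r^5, r^10, r^15, rs, r^6s, r^11s, r^16s}; {e, r^5, r^10, r^15, r^2s, r^7s, r^12s, r^17s}; {e, r^5, r^10, r^15, r^3s, r^8s, r^13s, r^18s}; … (5 in all).
So G has 5 subgroups of order 8.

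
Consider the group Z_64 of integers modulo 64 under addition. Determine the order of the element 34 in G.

In Z_64, the order of an element a is n/gcd(a, n).
gcd(34, 64) = 2, so |⟨34⟩| = 64/2 = 32.

32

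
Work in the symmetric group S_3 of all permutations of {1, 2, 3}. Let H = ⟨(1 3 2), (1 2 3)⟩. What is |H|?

3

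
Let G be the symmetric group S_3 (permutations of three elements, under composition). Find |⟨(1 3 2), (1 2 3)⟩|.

3

|⟨(1 3 2)⟩| = 3 and |⟨(1 2 3)⟩| = 3, so |H| is a multiple of lcm(3, 3) = 3 and divides |G| = 6.
Closing under the operation: H = {e, (1 2 3), (1 3 2)}, so |H| = 3.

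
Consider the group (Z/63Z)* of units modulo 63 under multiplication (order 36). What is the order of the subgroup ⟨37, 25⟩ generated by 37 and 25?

9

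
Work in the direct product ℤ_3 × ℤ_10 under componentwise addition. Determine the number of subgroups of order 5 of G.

1

|G| = 30 and 5 | 30, so subgroups of order 5 are possible by Lagrange.
The subgroups of order 5 are: {(0,0), (0,2), (0,4), (0,6), (0,8)}.
So G has 1 subgroup of order 5.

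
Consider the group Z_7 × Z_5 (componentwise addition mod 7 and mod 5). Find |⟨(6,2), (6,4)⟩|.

|⟨(6,2)⟩| = 35 and |⟨(6,4)⟩| = 35, so |H| is a multiple of lcm(35, 35) = 35 and divides |G| = 35.
Closing {(6,2), (6,4)} under the group operation gives all of G, so |H| = 35.

35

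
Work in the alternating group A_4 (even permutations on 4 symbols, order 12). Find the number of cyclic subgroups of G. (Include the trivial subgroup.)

8

Group the elements of G by the cyclic subgroup they generate; each cyclic subgroup of order d accounts for φ(d) elements.
Cyclic subgroups by order — order 1: 1; order 2: 3; order 3: 4.
Total: 8.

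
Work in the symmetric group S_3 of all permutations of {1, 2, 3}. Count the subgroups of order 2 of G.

|G| = 6 and 2 | 6, so subgroups of order 2 are possible by Lagrange.
The subgroups of order 2 are: {e, (1 2)}; {e, (1 3)}; {e, (2 3)}.
So G has 3 subgroups of order 2.

3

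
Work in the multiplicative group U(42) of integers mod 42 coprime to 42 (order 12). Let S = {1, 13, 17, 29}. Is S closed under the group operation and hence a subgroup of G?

17 ∈ S but its inverse 5 ∉ S, so S is not a subgroup.

No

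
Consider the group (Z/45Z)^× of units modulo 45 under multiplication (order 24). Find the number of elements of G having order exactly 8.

No element of G has order 8 (even though 8 | 24).

0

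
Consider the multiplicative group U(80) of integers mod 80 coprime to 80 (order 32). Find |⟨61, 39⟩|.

8

|⟨61⟩| = 4 and |⟨39⟩| = 2, so |H| is a multiple of lcm(4, 2) = 4 and divides |G| = 32.
Closing under the operation: H = {1, 19, 21, 39, 41, 59, 61, 79}, so |H| = 8.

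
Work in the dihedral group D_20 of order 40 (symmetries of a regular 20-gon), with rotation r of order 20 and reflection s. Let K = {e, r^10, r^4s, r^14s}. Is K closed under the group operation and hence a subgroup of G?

Yes

|K| = 4 divides |G| = 40, consistent with Lagrange.
K contains the identity, every element's inverse is in K, and K is closed under ·: it is a subgroup.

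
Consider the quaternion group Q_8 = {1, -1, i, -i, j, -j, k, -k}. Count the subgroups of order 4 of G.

3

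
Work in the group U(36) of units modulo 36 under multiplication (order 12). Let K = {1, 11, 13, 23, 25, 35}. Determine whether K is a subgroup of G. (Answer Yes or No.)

|K| = 6 divides |G| = 12, consistent with Lagrange.
K contains the identity, every element's inverse is in K, and K is closed under ·: it is a subgroup.
In fact K = ⟨23⟩.

Yes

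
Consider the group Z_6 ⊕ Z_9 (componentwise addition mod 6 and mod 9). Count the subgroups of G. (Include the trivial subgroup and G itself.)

20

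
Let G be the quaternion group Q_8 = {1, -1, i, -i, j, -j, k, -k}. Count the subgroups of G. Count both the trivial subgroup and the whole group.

6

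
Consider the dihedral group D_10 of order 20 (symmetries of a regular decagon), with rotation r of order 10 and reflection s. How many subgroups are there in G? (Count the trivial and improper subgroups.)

22

|G| = 20, so by Lagrange every subgroup order divides 20. Divisors: 1, 2, 4, 5, 10, 20.
Subgroups by order — order 1: 1; order 2: 11; order 4: 5; order 5: 1; order 10: 3; order 20: 1.
Total: 1 + 11 + 5 + 1 + 3 + 1 = 22.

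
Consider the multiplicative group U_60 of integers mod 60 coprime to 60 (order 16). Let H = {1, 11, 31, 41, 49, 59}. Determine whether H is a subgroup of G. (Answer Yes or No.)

No

|H| = 6 does not divide |G| = 16, so by Lagrange H is not a subgroup.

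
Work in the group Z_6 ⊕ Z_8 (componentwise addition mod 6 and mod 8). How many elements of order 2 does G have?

An element (a,b) has order lcm(ord(a), ord(b)); count pairs with lcm equal to 2.
Enumerating gives 3 such elements.

3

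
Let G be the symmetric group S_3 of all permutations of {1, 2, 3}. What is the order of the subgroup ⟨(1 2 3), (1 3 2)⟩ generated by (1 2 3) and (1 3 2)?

|⟨(1 2 3)⟩| = 3 and |⟨(1 3 2)⟩| = 3, so |H| is a multiple of lcm(3, 3) = 3 and divides |G| = 6.
Closing under the operation: H = {e, (1 2 3), (1 3 2)}, so |H| = 3.

3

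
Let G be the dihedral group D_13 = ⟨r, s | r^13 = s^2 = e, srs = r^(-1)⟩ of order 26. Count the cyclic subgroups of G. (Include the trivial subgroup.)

15

A cyclic subgroup of order d is generated by each of its φ(d) elements of order d, so the cyclic subgroups of order d number (#elements of order d)/φ(d).
Cyclic subgroups by order — order 1: 1; order 2: 13; order 13: 1.
Total: 15.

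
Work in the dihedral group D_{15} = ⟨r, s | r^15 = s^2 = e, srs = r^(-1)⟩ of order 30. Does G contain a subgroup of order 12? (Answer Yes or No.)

12 does not divide |G| = 30, so by Lagrange no subgroup of order 12 exists.

No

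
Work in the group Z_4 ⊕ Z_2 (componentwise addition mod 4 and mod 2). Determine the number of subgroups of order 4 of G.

3

|G| = 8 and 4 | 8, so subgroups of order 4 are possible by Lagrange.
The subgroups of order 4 are: {(0,0), (0,1), (2,0), (2,1)}; {(0,0), (1,0), (2,0), (3,0)}; {(0,0), (1,1), (2,0), (3,1)}.
So G has 3 subgroups of order 4.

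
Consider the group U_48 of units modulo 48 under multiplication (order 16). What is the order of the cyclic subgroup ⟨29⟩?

Compute successive powers of 29 mod 48: 29, 25, 5, 1; 29^4 ≡ 1 (mod 48).
So |⟨29⟩| = 4.

4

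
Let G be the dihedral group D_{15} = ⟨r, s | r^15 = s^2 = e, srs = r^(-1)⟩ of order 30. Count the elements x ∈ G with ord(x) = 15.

8

The elements of order 15 are: r, r^2, r^4, r^7, r^8, r^11, r^13, r^14.
That's 8.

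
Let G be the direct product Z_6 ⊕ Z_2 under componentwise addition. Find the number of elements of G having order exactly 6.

6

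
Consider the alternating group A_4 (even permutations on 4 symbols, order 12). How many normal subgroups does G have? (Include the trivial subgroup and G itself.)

G has 10 subgroups. Checking conjugation-invariance by order — order 1: 1/1 normal; order 2: 0/3 normal; order 3: 0/4 normal; order 4: 1/1 normal; order 12: 1/1 normal.
Total normal subgroups: 3.

3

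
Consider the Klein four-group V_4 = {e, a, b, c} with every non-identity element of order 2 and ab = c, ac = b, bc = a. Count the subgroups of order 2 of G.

3

|G| = 4 and 2 | 4, so subgroups of order 2 are possible by Lagrange.
The subgroups of order 2 are: {e, a}; {e, b}; {e, c}.
So G has 3 subgroups of order 2.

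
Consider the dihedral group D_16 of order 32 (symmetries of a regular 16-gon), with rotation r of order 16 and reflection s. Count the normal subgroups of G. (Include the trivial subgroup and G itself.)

G has 36 subgroups. Checking conjugation-invariance by order — order 1: 1/1 normal; order 2: 1/17 normal; order 4: 1/9 normal; order 8: 1/5 normal; order 16: 3/3 normal; order 32: 1/1 normal.
Total normal subgroups: 8.

8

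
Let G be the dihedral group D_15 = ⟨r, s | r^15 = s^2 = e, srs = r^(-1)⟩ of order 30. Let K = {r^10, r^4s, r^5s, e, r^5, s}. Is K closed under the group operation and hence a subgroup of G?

Closure fails: s · r^5 = r^10s ∉ K. So K is not a subgroup.

No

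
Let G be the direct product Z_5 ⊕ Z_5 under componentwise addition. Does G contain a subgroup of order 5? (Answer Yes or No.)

Yes

5 | 25. A subgroup of order 5 is {(0,0), (0,1), (0,2), (0,3), (0,4)}.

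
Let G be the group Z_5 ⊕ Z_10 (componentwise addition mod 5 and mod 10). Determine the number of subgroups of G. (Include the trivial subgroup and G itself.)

16

|G| = 50, so by Lagrange every subgroup order divides 50. Divisors: 1, 2, 5, 10, 25, 50.
Subgroups by order — order 1: 1; order 2: 1; order 5: 6; order 10: 6; order 25: 1; order 50: 1.
Total: 1 + 1 + 6 + 6 + 1 + 1 = 16.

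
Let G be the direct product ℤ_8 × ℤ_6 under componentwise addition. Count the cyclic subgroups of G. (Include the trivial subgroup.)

Group the elements of G by the cyclic subgroup they generate; each cyclic subgroup of order d accounts for φ(d) elements.
Cyclic subgroups by order — order 1: 1; order 2: 3; order 3: 1; order 4: 2; order 6: 3; order 8: 2; order 12: 2; order 24: 2.
Total: 16.

16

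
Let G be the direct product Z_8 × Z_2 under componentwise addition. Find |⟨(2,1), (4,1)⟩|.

8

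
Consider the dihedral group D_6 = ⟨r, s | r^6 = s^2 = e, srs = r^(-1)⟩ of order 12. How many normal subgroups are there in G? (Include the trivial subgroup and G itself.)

7

G has 16 subgroups. Checking conjugation-invariance by order — order 1: 1/1 normal; order 2: 1/7 normal; order 3: 1/1 normal; order 4: 0/3 normal; order 6: 3/3 normal; order 12: 1/1 normal.
Total normal subgroups: 7.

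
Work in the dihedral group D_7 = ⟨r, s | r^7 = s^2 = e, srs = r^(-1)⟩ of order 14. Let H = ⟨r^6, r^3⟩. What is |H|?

|⟨r^6⟩| = 7 and |⟨r^3⟩| = 7, so |H| is a multiple of lcm(7, 7) = 7 and divides |G| = 14.
Closing under the operation: H = {e, r, r^2, r^3, r^4, r^5, r^6}, so |H| = 7.

7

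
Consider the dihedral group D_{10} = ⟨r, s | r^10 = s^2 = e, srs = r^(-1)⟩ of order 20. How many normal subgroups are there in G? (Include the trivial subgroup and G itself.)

G has 22 subgroups. Checking conjugation-invariance by order — order 1: 1/1 normal; order 2: 1/11 normal; order 4: 0/5 normal; order 5: 1/1 normal; order 10: 3/3 normal; order 20: 1/1 normal.
Total normal subgroups: 7.

7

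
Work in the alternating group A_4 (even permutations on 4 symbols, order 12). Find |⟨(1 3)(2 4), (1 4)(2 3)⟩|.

4

|⟨(1 3)(2 4)⟩| = 2 and |⟨(1 4)(2 3)⟩| = 2, so |H| is a multiple of lcm(2, 2) = 2 and divides |G| = 12.
Closing under the operation: H = {e, (1 2)(3 4), (1 3)(2 4), (1 4)(2 3)}, so |H| = 4.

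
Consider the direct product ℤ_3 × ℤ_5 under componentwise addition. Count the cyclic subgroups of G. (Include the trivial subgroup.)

A cyclic subgroup of order d is generated by each of its φ(d) elements of order d, so the cyclic subgroups of order d number (#elements of order d)/φ(d).
Cyclic subgroups by order — order 1: 1; order 3: 1; order 5: 1; order 15: 1.
Total: 4.

4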